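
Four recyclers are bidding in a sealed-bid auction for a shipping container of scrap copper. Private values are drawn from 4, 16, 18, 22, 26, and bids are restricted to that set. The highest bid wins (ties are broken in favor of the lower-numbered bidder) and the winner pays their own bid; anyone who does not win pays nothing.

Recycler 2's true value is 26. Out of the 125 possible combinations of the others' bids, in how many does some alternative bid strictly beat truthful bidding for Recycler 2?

Others bid (4, 4, 4): truth gives 0; bid 16 gives 10 > 0. Violating.
Others bid (4, 4, 16): truth gives 0; bid 16 gives 10 > 0. Violating.
Others bid (4, 4, 18): truth gives 0; bid 18 gives 8 > 0. Violating.
Others bid (4, 4, 22): truth gives 0; bid 22 gives 4 > 0. Violating.
Others bid (4, 4, 26): truth gives 0; no alternative beats it.
Others bid (4, 16, 26): truth gives 0; no alternative beats it.
(Checking all 125 profiles: 48 have a profitable deviation, 77 do not.)

48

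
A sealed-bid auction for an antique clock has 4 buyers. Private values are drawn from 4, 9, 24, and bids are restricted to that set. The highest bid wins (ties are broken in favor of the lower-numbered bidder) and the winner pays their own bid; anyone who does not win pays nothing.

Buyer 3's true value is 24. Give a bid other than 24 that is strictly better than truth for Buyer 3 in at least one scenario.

Suppose Buyer 1 bids 4, Buyer 2 bids 4 and Buyer 4 bids 4.
Bid 24: wins, pays 24, utility 24 - 24 = 0.
Bid 9: wins, pays 9, utility 24 - 9 = 15.
So bidding 9 beats truth here (15 > 0).

9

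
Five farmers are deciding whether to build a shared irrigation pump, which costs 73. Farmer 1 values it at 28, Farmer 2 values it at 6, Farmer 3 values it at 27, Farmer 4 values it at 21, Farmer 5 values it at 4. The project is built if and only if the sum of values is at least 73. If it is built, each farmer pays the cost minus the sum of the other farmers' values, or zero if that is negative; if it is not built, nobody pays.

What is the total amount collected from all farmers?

37

Total value 86 ≥ cost 73, so it is built.
Farmer 1: others sum to 58; max(0, 73 - 58) = 15.
Farmer 2: others sum to 80; max(0, 73 - 80) = 0.
Farmer 3: others sum to 59; max(0, 73 - 59) = 14.
Farmer 4: others sum to 65; max(0, 73 - 65) = 8.
Farmer 5: others sum to 82; max(0, 73 - 82) = 0.
Total collected = 15 + 0 + 14 + 8 + 0 = 37.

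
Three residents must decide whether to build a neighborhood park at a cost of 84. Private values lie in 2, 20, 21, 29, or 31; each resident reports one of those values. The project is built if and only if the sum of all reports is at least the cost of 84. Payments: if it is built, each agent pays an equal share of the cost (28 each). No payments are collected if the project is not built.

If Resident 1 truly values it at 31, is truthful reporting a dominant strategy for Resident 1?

Check each profile of the others' reports and compare truth against every alternative report.
Others report (29, 29): truth gives 3, best alternative gives 3.
Others report (29, 31): truth gives 3, best alternative gives 3.
Others report (31, 29): truth gives 3, best alternative gives 3.
Others report (31, 31): truth gives 3, best alternative gives 3.
Others report (2, 2): truth gives 0, best alternative gives 0.
Others report (2, 20): truth gives 0, best alternative gives 0.
(Remaining 19 profiles checked similarly; truth is weakly best in each.)
In every case the truthful report is at least as good as any alternative, so it is a dominant strategy.

Yes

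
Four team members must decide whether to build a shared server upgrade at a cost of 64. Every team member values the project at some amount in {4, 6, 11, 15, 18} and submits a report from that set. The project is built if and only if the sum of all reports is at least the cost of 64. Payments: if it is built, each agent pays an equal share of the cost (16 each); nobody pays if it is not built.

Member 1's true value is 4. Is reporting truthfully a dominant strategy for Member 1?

Check each profile of the others' reports and compare truth against every alternative report.
Others report (4, 4, 4): truth gives 0, best alternative gives 0.
Others report (4, 4, 6): truth gives 0, best alternative gives 0.
Others report (4, 4, 11): truth gives 0, best alternative gives 0.
Others report (4, 4, 15): truth gives 0, best alternative gives 0.
Others report (4, 4, 18): truth gives 0, best alternative gives 0.
Others report (4, 6, 4): truth gives 0, best alternative gives 0.
(Remaining 119 profiles checked similarly; truth is weakly best in each.)
In every case the truthful report is at least as good as any alternative, so it is a dominant strategy.

Yes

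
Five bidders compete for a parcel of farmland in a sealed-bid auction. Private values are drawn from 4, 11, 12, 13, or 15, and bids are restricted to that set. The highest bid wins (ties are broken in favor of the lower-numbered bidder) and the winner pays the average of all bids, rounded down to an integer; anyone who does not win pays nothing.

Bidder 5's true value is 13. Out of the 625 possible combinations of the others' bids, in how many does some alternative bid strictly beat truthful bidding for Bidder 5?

Others bid (4, 4, 4, 13): truth gives 0; bid 15 gives 5 > 0. Violating.
Others bid (4, 4, 11, 13): truth gives 0; bid 15 gives 4 > 0. Violating.
Others bid (4, 4, 12, 13): truth gives 0; bid 15 gives 4 > 0. Violating.
Others bid (4, 4, 13, 4): truth gives 0; bid 15 gives 5 > 0. Violating.
Others bid (4, 4, 4, 4): truth gives 8; no alternative beats it.
Others bid (4, 4, 4, 11): truth gives 6; no alternative beats it.
(Checking all 625 profiles: 164 have a profitable deviation, 461 do not.)

164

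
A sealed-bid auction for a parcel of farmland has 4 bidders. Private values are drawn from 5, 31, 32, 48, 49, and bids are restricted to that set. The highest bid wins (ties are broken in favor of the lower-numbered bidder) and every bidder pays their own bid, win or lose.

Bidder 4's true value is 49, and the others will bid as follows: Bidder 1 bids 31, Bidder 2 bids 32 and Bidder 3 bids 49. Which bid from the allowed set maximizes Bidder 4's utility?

Bid 5: loses but pays 5, utility -5.
Bid 31: loses but pays 31, utility -31.
Bid 32: loses but pays 32, utility -32.
Bid 48: loses but pays 48, utility -48.
Bid 49: loses but pays 49, utility -49.
The best choice is 5 with utility -5.

5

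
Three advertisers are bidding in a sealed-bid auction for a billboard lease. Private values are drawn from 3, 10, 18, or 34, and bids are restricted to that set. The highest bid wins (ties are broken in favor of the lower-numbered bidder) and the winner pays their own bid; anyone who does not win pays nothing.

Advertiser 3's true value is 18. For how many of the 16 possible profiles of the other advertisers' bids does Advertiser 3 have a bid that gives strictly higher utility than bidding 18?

1

Others bid (3, 3): truth gives 0; bid 10 gives 8 > 0. Violating.
Others bid (3, 10): truth gives 0; no alternative beats it.
Others bid (3, 18): truth gives 0; no alternative beats it.
(Checking all 16 profiles: 1 has a profitable deviation, 15 do not.)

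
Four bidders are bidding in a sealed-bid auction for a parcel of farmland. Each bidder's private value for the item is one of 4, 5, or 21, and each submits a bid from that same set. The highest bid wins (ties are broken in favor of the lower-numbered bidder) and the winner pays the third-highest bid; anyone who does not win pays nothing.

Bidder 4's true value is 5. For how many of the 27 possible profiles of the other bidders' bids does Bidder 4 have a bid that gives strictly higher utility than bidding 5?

3

Others bid (4, 4, 5): truth gives 0; bid 21 gives 1 > 0. Violating.
Others bid (4, 5, 4): truth gives 0; bid 21 gives 1 > 0. Violating.
Others bid (5, 4, 4): truth gives 0; bid 21 gives 1 > 0. Violating.
Others bid (4, 4, 4): truth gives 1; no alternative beats it.
Others bid (4, 4, 21): truth gives 0; no alternative beats it.
(Checking all 27 profiles: 3 have a profitable deviation, 24 do not.)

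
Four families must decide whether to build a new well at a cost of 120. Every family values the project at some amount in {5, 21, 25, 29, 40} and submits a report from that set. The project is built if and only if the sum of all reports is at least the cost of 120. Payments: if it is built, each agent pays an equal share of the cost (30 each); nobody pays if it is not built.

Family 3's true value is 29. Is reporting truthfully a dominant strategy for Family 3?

No

Consider the case where Family 1 reports 21, Family 2 reports 40 and Family 4 reports 40.
Truthful report 29: project built, pays 30, utility 29 - 30 = -1.
Report 5 instead: project not built, utility 0.
Since 0 > -1, reporting 5 is strictly better here, so truthful reporting is not dominant.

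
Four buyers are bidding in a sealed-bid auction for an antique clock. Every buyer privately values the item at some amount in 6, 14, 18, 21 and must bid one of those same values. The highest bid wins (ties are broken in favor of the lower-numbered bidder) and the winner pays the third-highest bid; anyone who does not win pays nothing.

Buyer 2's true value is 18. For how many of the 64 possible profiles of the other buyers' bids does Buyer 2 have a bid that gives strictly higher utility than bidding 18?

12

Others bid (6, 6, 21): truth gives 0; bid 21 gives 12 > 0. Violating.
Others bid (6, 14, 21): truth gives 0; bid 21 gives 4 > 0. Violating.
Others bid (6, 21, 6): truth gives 0; bid 21 gives 12 > 0. Violating.
Others bid (6, 21, 14): truth gives 0; bid 21 gives 4 > 0. Violating.
Others bid (6, 6, 6): truth gives 12; no alternative beats it.
Others bid (6, 6, 14): truth gives 12; no alternative beats it.
(Checking all 64 profiles: 12 have a profitable deviation, 52 do not.)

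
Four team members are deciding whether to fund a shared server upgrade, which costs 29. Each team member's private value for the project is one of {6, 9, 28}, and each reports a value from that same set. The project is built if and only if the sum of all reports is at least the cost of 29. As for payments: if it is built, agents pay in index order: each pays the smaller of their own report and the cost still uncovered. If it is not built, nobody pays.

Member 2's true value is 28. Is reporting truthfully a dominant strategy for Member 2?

Consider the case where Member 1 reports 6, Member 3 reports 6 and Member 4 reports 9.
Truthful report 28: project built, pays 23, utility 28 - 23 = 5.
Report 9 instead: project built, pays 9, utility 28 - 9 = 19.
Since 19 > 5, reporting 9 is strictly better here, so truthful reporting is not dominant.

No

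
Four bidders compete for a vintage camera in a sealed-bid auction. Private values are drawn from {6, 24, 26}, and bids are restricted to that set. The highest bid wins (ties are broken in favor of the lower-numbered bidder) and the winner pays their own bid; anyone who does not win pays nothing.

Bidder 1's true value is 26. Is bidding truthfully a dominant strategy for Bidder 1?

Consider the case where Bidder 2 bids 6, Bidder 3 bids 6 and Bidder 4 bids 6.
Truthful bid 26: wins, pays 26, utility 26 - 26 = 0.
Bid 6 instead: wins, pays 6, utility 26 - 6 = 20.
Since 20 > 0, bidding 6 is strictly better here, so truthful bidding is not dominant.

No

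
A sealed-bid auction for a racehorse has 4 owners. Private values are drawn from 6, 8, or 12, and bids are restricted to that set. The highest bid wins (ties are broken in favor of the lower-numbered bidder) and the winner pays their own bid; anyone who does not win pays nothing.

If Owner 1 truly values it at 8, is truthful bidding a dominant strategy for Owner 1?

No

Consider the case where Owner 2 bids 6, Owner 3 bids 6 and Owner 4 bids 6.
Truthful bid 8: wins, pays 8, utility 8 - 8 = 0.
Bid 6 instead: wins, pays 6, utility 8 - 6 = 2.
Since 2 > 0, bidding 6 is strictly better here, so truthful bidding is not dominant.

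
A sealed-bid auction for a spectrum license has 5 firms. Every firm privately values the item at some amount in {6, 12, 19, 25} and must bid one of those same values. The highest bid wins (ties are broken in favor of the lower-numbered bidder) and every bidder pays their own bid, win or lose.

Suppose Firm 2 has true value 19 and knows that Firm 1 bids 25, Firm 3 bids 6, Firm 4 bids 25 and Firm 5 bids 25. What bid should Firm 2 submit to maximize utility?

Bid 6: loses but pays 6, utility -6.
Bid 12: loses but pays 12, utility -12.
Bid 19: loses but pays 19, utility -19.
Bid 25: loses but pays 25, utility -25.
The best choice is 6 with utility -6.

6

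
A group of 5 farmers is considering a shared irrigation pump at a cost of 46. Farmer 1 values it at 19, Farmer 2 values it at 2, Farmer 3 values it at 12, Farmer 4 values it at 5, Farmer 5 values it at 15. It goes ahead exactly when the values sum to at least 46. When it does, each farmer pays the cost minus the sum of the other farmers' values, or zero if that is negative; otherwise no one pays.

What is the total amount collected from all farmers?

25

Total value 53 ≥ cost 46, so it is built.
Farmer 1: others sum to 34; max(0, 46 - 34) = 12.
Farmer 2: others sum to 51; max(0, 46 - 51) = 0.
Farmer 3: others sum to 41; max(0, 46 - 41) = 5.
Farmer 4: others sum to 48; max(0, 46 - 48) = 0.
Farmer 5: others sum to 38; max(0, 46 - 38) = 8.
Total collected = 12 + 0 + 5 + 0 + 8 = 25.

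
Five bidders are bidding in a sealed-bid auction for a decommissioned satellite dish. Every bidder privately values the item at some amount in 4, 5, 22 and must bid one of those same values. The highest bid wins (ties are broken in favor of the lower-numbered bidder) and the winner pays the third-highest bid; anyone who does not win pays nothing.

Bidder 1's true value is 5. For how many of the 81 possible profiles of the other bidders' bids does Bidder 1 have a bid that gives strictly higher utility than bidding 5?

4

Others bid (4, 4, 4, 22): truth gives 0; bid 22 gives 1 > 0. Violating.
Others bid (4, 4, 22, 4): truth gives 0; bid 22 gives 1 > 0. Violating.
Others bid (4, 22, 4, 4): truth gives 0; bid 22 gives 1 > 0. Violating.
Others bid (22, 4, 4, 4): truth gives 0; bid 22 gives 1 > 0. Violating.
Others bid (4, 4, 4, 4): truth gives 1; no alternative beats it.
Others bid (4, 4, 4, 5): truth gives 1; no alternative beats it.
(Checking all 81 profiles: 4 have a profitable deviation, 77 do not.)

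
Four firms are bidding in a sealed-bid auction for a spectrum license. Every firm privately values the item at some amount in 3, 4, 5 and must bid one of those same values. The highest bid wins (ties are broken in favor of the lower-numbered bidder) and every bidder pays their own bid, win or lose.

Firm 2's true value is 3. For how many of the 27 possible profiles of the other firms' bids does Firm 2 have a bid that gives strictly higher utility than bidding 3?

18

Others bid (3, 3, 3): truth gives -3; bid 4 gives -1 > -3. Violating.
Others bid (3, 3, 4): truth gives -3; bid 4 gives -1 > -3. Violating.
Others bid (3, 3, 5): truth gives -3; bid 5 gives -2 > -3. Violating.
Others bid (3, 4, 3): truth gives -3; bid 4 gives -1 > -3. Violating.
Others bid (5, 3, 3): truth gives -3; no alternative beats it.
Others bid (5, 3, 4): truth gives -3; no alternative beats it.
(Checking all 27 profiles: 18 have a profitable deviation, 9 do not.)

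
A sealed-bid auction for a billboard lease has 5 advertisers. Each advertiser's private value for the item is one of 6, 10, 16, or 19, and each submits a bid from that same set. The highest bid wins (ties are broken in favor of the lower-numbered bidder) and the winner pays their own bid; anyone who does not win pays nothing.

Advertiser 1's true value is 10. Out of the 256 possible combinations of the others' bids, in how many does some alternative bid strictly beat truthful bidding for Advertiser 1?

Others bid (6, 6, 6, 6): truth gives 0; bid 6 gives 4 > 0. Violating.
Others bid (6, 6, 6, 10): truth gives 0; no alternative beats it.
Others bid (6, 6, 6, 16): truth gives 0; no alternative beats it.
(Checking all 256 profiles: 1 has a profitable deviation, 255 do not.)

1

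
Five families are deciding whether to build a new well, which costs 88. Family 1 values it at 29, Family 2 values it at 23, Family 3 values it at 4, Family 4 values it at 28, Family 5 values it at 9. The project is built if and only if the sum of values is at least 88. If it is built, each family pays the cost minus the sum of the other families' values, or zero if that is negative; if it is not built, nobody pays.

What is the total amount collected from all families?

Total value 93 ≥ cost 88, so it is built.
Family 1: others sum to 64; max(0, 88 - 64) = 24.
Family 2: others sum to 70; max(0, 88 - 70) = 18.
Family 3: others sum to 89; max(0, 88 - 89) = 0.
Family 4: others sum to 65; max(0, 88 - 65) = 23.
Family 5: others sum to 84; max(0, 88 - 84) = 4.
Total collected = 24 + 18 + 0 + 23 + 4 = 69.

69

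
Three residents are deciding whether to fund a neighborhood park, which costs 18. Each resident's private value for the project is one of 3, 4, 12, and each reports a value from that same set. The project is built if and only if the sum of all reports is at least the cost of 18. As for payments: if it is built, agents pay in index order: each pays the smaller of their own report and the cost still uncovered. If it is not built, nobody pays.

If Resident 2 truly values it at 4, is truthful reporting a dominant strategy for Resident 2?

Consider the case where Resident 1 reports 3 and Resident 3 reports 12.
Truthful report 4: project built, pays 4, utility 4 - 4 = 0.
Report 3 instead: project built, pays 3, utility 4 - 3 = 1.
Since 1 > 0, reporting 3 is strictly better here, so truthful reporting is not dominant.

No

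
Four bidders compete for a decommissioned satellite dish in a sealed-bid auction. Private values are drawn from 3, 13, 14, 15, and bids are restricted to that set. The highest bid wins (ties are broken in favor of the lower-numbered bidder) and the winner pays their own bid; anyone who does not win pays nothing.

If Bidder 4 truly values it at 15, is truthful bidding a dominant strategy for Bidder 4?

No

Consider the case where Bidder 1 bids 3, Bidder 2 bids 3 and Bidder 3 bids 3.
Truthful bid 15: wins, pays 15, utility 15 - 15 = 0.
Bid 13 instead: wins, pays 13, utility 15 - 13 = 2.
Since 2 > 0, bidding 13 is strictly better here, so truthful bidding is not dominant.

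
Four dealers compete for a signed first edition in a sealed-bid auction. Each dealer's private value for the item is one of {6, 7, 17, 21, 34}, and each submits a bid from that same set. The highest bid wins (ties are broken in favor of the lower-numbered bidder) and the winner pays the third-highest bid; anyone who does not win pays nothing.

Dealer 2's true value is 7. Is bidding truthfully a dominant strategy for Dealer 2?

No

Consider the case where Dealer 1 bids 6, Dealer 3 bids 6 and Dealer 4 bids 17.
Truthful bid 7: loses, pays 0, utility 0.
Bid 17 instead: wins, pays 6, utility 7 - 6 = 1.
Since 1 > 0, bidding 17 is strictly better here, so truthful bidding is not dominant.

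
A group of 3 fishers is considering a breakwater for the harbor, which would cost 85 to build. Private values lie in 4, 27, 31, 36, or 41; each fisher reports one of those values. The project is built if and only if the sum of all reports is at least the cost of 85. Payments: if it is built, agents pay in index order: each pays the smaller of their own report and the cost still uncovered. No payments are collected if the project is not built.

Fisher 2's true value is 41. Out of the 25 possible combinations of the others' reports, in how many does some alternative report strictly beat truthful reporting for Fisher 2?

Others report (27, 27): truth gives 0; report 31 gives 10 > 0. Violating.
Others report (27, 31): truth gives 0; report 27 gives 14 > 0. Violating.
Others report (27, 36): truth gives 0; report 27 gives 14 > 0. Violating.
Others report (27, 41): truth gives 0; report 27 gives 14 > 0. Violating.
Others report (4, 4): truth gives 0; no alternative beats it.
Others report (4, 27): truth gives 0; no alternative beats it.
(Checking all 25 profiles: 16 have a profitable deviation, 9 do not.)

16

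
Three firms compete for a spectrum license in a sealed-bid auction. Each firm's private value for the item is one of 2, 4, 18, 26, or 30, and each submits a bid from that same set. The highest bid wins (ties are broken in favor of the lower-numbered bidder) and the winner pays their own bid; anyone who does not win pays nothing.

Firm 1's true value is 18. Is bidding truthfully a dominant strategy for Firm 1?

No

Consider the case where Firm 2 bids 2 and Firm 3 bids 2.
Truthful bid 18: wins, pays 18, utility 18 - 18 = 0.
Bid 2 instead: wins, pays 2, utility 18 - 2 = 16.
Since 16 > 0, bidding 2 is strictly better here, so truthful bidding is not dominant.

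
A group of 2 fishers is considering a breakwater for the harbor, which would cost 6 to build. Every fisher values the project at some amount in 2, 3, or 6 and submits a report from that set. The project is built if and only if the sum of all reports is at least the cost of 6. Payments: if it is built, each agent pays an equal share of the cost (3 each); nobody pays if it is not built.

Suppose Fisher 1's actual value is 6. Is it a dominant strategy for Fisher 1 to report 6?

Yes

Check each profile of the others' reports and compare truth against every alternative report.
Others report (2): truth gives 3, best alternative gives 0.
Others report (3): truth gives 3, best alternative gives 3.
Others report (6): truth gives 3, best alternative gives 3.
In every case the truthful report is at least as good as any alternative, so it is a dominant strategy.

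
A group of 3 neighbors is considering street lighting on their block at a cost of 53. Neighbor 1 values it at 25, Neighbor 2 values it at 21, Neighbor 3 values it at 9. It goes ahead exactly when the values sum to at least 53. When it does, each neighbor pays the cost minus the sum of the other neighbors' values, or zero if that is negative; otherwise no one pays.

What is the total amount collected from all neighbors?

49

Total value 55 ≥ cost 53, so it is built.
Neighbor 1: others sum to 30; max(0, 53 - 30) = 23.
Neighbor 2: others sum to 34; max(0, 53 - 34) = 19.
Neighbor 3: others sum to 46; max(0, 53 - 46) = 7.
Total collected = 23 + 19 + 7 = 49.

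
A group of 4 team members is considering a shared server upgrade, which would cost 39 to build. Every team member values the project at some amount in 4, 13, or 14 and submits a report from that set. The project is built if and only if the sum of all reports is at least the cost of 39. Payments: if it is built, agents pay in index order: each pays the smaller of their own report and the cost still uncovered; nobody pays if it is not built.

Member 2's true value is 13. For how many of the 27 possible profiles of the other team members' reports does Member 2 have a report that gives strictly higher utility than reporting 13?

8

Others report (13, 13, 13): truth gives 0; report 4 gives 9 > 0. Violating.
Others report (13, 13, 14): truth gives 0; report 4 gives 9 > 0. Violating.
Others report (13, 14, 13): truth gives 0; report 4 gives 9 > 0. Violating.
Others report (13, 14, 14): truth gives 0; report 4 gives 9 > 0. Violating.
Others report (4, 4, 4): truth gives 0; no alternative beats it.
Others report (4, 4, 13): truth gives 0; no alternative beats it.
(Checking all 27 profiles: 8 have a profitable deviation, 19 do not.)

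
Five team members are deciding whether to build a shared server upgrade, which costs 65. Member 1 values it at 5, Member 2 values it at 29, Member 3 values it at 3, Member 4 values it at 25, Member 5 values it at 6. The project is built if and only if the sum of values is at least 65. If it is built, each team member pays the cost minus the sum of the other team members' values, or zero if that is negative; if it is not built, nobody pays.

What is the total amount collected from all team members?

53

Total value 68 ≥ cost 65, so it is built.
Member 1: others sum to 63; max(0, 65 - 63) = 2.
Member 2: others sum to 39; max(0, 65 - 39) = 26.
Member 3: others sum to 65; max(0, 65 - 65) = 0.
Member 4: others sum to 43; max(0, 65 - 43) = 22.
Member 5: others sum to 62; max(0, 65 - 62) = 3.
Total collected = 2 + 26 + 0 + 22 + 3 = 53.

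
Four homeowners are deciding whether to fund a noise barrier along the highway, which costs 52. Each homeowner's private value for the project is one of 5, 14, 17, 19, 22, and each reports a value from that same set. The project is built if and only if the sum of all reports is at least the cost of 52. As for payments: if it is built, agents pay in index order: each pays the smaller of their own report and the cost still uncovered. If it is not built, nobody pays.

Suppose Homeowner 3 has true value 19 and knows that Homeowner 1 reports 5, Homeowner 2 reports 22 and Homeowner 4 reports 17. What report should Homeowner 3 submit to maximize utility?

Report 5: project not built, utility 0.
Report 14: project built, pays 14, utility 19 - 14 = 5.
Report 17: project built, pays 17, utility 19 - 17 = 2.
Report 19: project built, pays 19, utility 19 - 19 = 0.
Report 22: project built, pays 22, utility 19 - 22 = -3.
The best choice is 14 with utility 5.

14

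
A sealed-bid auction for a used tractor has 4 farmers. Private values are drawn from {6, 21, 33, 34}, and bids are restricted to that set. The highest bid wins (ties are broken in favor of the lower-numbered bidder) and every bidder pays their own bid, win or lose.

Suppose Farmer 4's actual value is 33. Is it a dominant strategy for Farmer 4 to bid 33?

No

Consider the case where Farmer 1 bids 6, Farmer 2 bids 6 and Farmer 3 bids 6.
Truthful bid 33: wins, pays 33, utility 33 - 33 = 0.
Bid 21 instead: wins, pays 21, utility 33 - 21 = 12.
Since 12 > 0, bidding 21 is strictly better here, so truthful bidding is not dominant.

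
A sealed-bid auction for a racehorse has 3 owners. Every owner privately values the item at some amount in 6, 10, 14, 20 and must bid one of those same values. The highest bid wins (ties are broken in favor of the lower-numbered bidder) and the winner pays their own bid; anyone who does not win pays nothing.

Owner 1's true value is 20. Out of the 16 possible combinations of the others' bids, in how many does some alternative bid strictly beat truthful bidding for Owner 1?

9

Others bid (6, 6): truth gives 0; bid 6 gives 14 > 0. Violating.
Others bid (6, 10): truth gives 0; bid 10 gives 10 > 0. Violating.
Others bid (6, 14): truth gives 0; bid 14 gives 6 > 0. Violating.
Others bid (10, 6): truth gives 0; bid 10 gives 10 > 0. Violating.
Others bid (6, 20): truth gives 0; no alternative beats it.
Others bid (10, 20): truth gives 0; no alternative beats it.
(Checking all 16 profiles: 9 have a profitable deviation, 7 do not.)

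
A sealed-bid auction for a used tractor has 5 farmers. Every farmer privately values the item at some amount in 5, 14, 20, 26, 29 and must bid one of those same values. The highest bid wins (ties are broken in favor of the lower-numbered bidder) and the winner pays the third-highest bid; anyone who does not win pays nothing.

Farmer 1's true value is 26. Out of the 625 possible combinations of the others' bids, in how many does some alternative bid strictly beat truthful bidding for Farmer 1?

108

Others bid (5, 5, 5, 29): truth gives 0; bid 29 gives 21 > 0. Violating.
Others bid (5, 5, 14, 29): truth gives 0; bid 29 gives 12 > 0. Violating.
Others bid (5, 5, 20, 29): truth gives 0; bid 29 gives 6 > 0. Violating.
Others bid (5, 5, 29, 5): truth gives 0; bid 29 gives 21 > 0. Violating.
Others bid (5, 5, 5, 5): truth gives 21; no alternative beats it.
Others bid (5, 5, 5, 14): truth gives 21; no alternative beats it.
(Checking all 625 profiles: 108 have a profitable deviation, 517 do not.)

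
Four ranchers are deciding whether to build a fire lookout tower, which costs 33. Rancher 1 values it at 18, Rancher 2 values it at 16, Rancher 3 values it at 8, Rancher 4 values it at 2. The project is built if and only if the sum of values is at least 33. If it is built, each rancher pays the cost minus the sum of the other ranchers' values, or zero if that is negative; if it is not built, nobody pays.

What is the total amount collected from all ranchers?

Total value 44 ≥ cost 33, so it is built.
Rancher 1: others sum to 26; max(0, 33 - 26) = 7.
Rancher 2: others sum to 28; max(0, 33 - 28) = 5.
Rancher 3: others sum to 36; max(0, 33 - 36) = 0.
Rancher 4: others sum to 42; max(0, 33 - 42) = 0.
Total collected = 7 + 5 + 0 + 0 = 12.

12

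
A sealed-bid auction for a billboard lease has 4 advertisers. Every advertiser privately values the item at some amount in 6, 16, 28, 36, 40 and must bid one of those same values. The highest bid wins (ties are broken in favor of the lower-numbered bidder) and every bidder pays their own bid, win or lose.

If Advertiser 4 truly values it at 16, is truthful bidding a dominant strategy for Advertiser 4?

Consider the case where Advertiser 1 bids 6, Advertiser 2 bids 6 and Advertiser 3 bids 16.
Truthful bid 16: loses but pays 16, utility -16.
Bid 6 instead: loses but pays 6, utility -6.
Since -6 > -16, bidding 6 is strictly better here, so truthful bidding is not dominant.

No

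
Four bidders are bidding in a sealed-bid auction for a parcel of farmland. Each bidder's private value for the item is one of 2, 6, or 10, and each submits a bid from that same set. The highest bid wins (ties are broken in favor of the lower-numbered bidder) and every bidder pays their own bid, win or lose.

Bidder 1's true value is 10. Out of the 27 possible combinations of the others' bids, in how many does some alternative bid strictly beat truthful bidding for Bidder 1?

Others bid (2, 2, 2): truth gives 0; bid 2 gives 8 > 0. Violating.
Others bid (2, 2, 6): truth gives 0; bid 6 gives 4 > 0. Violating.
Others bid (2, 6, 2): truth gives 0; bid 6 gives 4 > 0. Violating.
Others bid (2, 6, 6): truth gives 0; bid 6 gives 4 > 0. Violating.
Others bid (2, 2, 10): truth gives 0; no alternative beats it.
Others bid (2, 6, 10): truth gives 0; no alternative beats it.
(Checking all 27 profiles: 8 have a profitable deviation, 19 do not.)

8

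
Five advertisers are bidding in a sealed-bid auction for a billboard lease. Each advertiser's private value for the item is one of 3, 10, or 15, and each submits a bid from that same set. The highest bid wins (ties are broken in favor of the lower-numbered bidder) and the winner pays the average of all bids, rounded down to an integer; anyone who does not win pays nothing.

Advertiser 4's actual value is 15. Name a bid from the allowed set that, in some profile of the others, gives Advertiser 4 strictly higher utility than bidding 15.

10

Suppose Advertiser 1 bids 3, Advertiser 2 bids 3, Advertiser 3 bids 3 and Advertiser 5 bids 3.
Bid 15: wins, pays 5, utility 15 - 5 = 10.
Bid 10: wins, pays 4, utility 15 - 4 = 11.
So bidding 10 beats truth here (11 > 10).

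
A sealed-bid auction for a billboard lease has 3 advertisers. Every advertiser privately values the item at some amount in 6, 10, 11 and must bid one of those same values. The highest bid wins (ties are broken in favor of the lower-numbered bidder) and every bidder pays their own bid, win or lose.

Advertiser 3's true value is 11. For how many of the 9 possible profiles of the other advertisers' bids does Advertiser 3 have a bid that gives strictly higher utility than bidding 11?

Others bid (6, 6): truth gives 0; bid 10 gives 1 > 0. Violating.
Others bid (6, 11): truth gives -11; bid 6 gives -6 > -11. Violating.
Others bid (10, 11): truth gives -11; bid 6 gives -6 > -11. Violating.
Others bid (11, 6): truth gives -11; bid 6 gives -6 > -11. Violating.
Others bid (6, 10): truth gives 0; no alternative beats it.
Others bid (10, 6): truth gives 0; no alternative beats it.
(Checking all 9 profiles: 6 have a profitable deviation, 3 do not.)

6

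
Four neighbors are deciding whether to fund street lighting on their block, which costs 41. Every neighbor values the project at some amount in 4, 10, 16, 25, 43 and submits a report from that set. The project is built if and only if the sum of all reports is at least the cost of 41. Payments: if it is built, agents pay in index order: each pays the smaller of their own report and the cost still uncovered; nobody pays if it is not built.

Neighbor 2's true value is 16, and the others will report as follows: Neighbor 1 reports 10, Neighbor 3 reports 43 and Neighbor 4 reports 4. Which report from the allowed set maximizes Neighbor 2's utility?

4

Report 4: project built, pays 4, utility 16 - 4 = 12.
Report 10: project built, pays 10, utility 16 - 10 = 6.
Report 16: project built, pays 16, utility 16 - 16 = 0.
Report 25: project built, pays 25, utility 16 - 25 = -9.
Report 43: project built, pays 31, utility 16 - 31 = -15.
The best choice is 4 with utility 12.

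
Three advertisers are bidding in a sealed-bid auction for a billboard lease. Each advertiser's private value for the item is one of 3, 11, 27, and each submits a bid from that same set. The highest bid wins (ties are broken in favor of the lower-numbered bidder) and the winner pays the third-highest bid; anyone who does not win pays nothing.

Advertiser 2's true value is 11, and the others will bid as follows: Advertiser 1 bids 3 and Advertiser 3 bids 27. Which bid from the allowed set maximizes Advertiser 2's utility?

27

Bid 3: loses, pays 0, utility 0.
Bid 11: loses, pays 0, utility 0.
Bid 27: wins, pays 3, utility 11 - 3 = 8.
The best choice is 27 with utility 8.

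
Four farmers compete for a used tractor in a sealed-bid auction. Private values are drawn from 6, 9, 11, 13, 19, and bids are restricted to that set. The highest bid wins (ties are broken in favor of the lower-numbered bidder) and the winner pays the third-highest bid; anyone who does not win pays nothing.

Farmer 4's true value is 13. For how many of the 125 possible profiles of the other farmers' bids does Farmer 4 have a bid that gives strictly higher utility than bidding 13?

27

Others bid (6, 6, 13): truth gives 0; bid 19 gives 7 > 0. Violating.
Others bid (6, 9, 13): truth gives 0; bid 19 gives 4 > 0. Violating.
Others bid (6, 11, 13): truth gives 0; bid 19 gives 2 > 0. Violating.
Others bid (6, 13, 6): truth gives 0; bid 19 gives 7 > 0. Violating.
Others bid (6, 6, 6): truth gives 7; no alternative beats it.
Others bid (6, 6, 9): truth gives 7; no alternative beats it.
(Checking all 125 profiles: 27 have a profitable deviation, 98 do not.)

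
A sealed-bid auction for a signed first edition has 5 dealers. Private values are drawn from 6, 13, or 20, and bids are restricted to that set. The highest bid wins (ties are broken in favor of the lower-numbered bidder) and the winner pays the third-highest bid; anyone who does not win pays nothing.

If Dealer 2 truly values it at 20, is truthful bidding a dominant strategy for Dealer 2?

Check each profile of the others' bids and compare truth against every alternative bid.
Others bid (6, 6, 6, 20): truth gives 14, best alternative gives 0.
Others bid (6, 6, 20, 6): truth gives 14, best alternative gives 0.
Others bid (6, 20, 6, 6): truth gives 14, best alternative gives 0.
Others bid (13, 6, 6, 6): truth gives 14, best alternative gives 0.
Others bid (6, 6, 13, 20): truth gives 7, best alternative gives 0.
Others bid (6, 6, 20, 13): truth gives 7, best alternative gives 0.
(Remaining 75 profiles checked similarly; truth is weakly best in each.)
In every case the truthful bid is at least as good as any alternative, so it is a dominant strategy.

Yes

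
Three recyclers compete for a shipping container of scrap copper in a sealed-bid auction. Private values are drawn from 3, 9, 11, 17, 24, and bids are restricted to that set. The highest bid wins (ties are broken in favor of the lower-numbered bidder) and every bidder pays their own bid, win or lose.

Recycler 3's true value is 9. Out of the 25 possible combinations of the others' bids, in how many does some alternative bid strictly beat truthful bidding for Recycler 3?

24

Others bid (3, 9): truth gives -9; bid 11 gives -2 > -9. Violating.
Others bid (3, 11): truth gives -9; bid 3 gives -3 > -9. Violating.
Others bid (3, 17): truth gives -9; bid 3 gives -3 > -9. Violating.
Others bid (3, 24): truth gives -9; bid 3 gives -3 > -9. Violating.
Others bid (3, 3): truth gives 0; no alternative beats it.
(Checking all 25 profiles: 24 have a profitable deviation, 1 does not.)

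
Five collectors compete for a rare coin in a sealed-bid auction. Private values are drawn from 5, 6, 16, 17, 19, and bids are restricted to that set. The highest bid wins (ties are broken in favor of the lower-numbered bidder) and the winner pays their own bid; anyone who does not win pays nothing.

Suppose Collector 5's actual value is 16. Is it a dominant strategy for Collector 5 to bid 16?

Consider the case where Collector 1 bids 5, Collector 2 bids 5, Collector 3 bids 5 and Collector 4 bids 5.
Truthful bid 16: wins, pays 16, utility 16 - 16 = 0.
Bid 6 instead: wins, pays 6, utility 16 - 6 = 10.
Since 10 > 0, bidding 6 is strictly better here, so truthful bidding is not dominant.

No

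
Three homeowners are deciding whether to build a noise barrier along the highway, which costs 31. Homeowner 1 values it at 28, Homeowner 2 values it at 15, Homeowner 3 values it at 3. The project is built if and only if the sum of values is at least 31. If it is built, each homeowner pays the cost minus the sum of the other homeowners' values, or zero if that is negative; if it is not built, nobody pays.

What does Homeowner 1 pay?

Total value 46 ≥ cost 31, so the project is built.
The other homeowners' values sum to 18.
Cost minus that sum is 31 - 18 = 13.

13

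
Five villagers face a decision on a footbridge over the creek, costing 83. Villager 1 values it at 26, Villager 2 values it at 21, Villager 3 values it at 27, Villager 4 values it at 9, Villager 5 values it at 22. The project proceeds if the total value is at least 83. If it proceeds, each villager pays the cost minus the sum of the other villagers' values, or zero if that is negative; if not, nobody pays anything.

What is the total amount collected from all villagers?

Total value 105 ≥ cost 83, so it is built.
Villager 1: others sum to 79; max(0, 83 - 79) = 4.
Villager 2: others sum to 84; max(0, 83 - 84) = 0.
Villager 3: others sum to 78; max(0, 83 - 78) = 5.
Villager 4: others sum to 96; max(0, 83 - 96) = 0.
Villager 5: others sum to 83; max(0, 83 - 83) = 0.
Total collected = 4 + 0 + 5 + 0 + 0 = 9.

9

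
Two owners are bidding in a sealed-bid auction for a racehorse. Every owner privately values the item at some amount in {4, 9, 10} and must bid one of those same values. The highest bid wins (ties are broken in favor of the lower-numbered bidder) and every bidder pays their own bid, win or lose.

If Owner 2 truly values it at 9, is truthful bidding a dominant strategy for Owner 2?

No

Consider the case where Owner 1 bids 9.
Truthful bid 9: loses but pays 9, utility -9.
Bid 4 instead: loses but pays 4, utility -4.
Since -4 > -9, bidding 4 is strictly better here, so truthful bidding is not dominant.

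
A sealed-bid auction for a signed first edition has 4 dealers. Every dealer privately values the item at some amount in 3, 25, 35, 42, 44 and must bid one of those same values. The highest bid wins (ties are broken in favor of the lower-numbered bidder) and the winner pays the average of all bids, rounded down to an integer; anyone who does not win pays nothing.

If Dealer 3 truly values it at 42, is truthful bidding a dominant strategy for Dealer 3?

Consider the case where Dealer 1 bids 3, Dealer 2 bids 3 and Dealer 4 bids 3.
Truthful bid 42: wins, pays 12, utility 42 - 12 = 30.
Bid 25 instead: wins, pays 8, utility 42 - 8 = 34.
Since 34 > 30, bidding 25 is strictly better here, so truthful bidding is not dominant.

No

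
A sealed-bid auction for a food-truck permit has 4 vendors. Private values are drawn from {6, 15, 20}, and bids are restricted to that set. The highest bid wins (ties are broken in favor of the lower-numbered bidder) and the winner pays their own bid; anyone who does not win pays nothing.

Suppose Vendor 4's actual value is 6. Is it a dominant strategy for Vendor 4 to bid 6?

Yes

Check each profile of the others' bids and compare truth against every alternative bid.
Others bid (6, 6, 6): truth gives 0, best alternative gives -9.
Others bid (6, 6, 15): truth gives 0, best alternative gives 0.
Others bid (6, 6, 20): truth gives 0, best alternative gives 0.
Others bid (6, 15, 6): truth gives 0, best alternative gives 0.
Others bid (6, 15, 15): truth gives 0, best alternative gives 0.
Others bid (6, 15, 20): truth gives 0, best alternative gives 0.
(Remaining 21 profiles checked similarly; truth is weakly best in each.)
In every case the truthful bid is at least as good as any alternative, so it is a dominant strategy.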